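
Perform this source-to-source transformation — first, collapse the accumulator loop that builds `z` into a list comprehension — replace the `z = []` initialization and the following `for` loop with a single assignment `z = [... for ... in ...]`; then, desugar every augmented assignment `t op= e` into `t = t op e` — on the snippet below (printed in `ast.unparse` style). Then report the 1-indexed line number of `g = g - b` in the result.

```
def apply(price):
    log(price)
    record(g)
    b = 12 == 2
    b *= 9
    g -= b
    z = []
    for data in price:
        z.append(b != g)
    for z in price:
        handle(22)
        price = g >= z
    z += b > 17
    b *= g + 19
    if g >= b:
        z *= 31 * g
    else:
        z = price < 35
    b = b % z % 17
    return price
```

6

Transformed code:
def apply(price):
    log(price)
    record(g)
    b = 12 == 2
    b = b * 9
    g = g - b
    z = [b != g for data in price]
    for z in price:
        handle(22)
        price = g >= z
    z = z + (b > 17)
    b = b * (g + 19)
    if g >= b:
        z = z * (31 * g)
    else:
        z = price < 35
    b = b % z % 17
    return price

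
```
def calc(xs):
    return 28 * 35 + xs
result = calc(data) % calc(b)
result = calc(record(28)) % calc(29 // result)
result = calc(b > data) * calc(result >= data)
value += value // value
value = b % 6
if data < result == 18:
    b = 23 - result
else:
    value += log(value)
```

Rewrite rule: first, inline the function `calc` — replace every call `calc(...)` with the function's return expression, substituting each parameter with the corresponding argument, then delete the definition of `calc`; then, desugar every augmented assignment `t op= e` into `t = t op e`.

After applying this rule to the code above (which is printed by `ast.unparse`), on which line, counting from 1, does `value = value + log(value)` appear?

Transformed code:
result = (28 * 35 + data) % (28 * 35 + b)
result = (28 * 35 + record(28)) % (28 * 35 + 29 // result)
result = (28 * 35 + (b > data)) * (28 * 35 + (result >= data))
value = value + value // value
value = b % 6
if data < result == 18:
    b = 23 - result
else:
    value = value + log(value)

9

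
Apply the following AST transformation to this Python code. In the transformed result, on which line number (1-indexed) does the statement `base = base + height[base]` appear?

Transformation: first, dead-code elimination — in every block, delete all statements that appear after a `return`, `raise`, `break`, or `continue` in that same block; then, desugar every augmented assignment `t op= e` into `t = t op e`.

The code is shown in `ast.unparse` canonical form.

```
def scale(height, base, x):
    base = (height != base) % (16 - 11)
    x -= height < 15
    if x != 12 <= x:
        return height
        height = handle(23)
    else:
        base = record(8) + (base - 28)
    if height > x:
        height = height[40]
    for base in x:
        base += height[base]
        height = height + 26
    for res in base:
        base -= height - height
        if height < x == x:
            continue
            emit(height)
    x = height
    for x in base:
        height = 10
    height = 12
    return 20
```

11

Transformed code:
def scale(height, base, x):
    base = (height != base) % (16 - 11)
    x = x - (height < 15)
    if x != 12 <= x:
        return height
    else:
        base = record(8) + (base - 28)
    if height > x:
        height = height[40]
    for base in x:
        base = base + height[base]
        height = height + 26
    for res in base:
        base = base - (height - height)
        if height < x == x:
            continue
    x = height
    for x in base:
        height = 10
    height = 12
    return 20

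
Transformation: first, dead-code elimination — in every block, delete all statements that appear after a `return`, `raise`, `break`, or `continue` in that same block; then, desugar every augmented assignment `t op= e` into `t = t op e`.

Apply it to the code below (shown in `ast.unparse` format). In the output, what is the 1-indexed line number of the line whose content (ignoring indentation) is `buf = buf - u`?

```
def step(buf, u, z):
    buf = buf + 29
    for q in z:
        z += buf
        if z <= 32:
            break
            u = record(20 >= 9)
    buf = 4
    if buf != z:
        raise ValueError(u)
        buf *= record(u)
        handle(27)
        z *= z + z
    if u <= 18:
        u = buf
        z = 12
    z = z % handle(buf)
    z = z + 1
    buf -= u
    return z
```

Transformed code:
def step(buf, u, z):
    buf = buf + 29
    for q in z:
        z = z + buf
        if z <= 32:
            break
    buf = 4
    if buf != z:
        raise ValueError(u)
    if u <= 18:
        u = buf
        z = 12
    z = z % handle(buf)
    z = z + 1
    buf = buf - u
    return z

15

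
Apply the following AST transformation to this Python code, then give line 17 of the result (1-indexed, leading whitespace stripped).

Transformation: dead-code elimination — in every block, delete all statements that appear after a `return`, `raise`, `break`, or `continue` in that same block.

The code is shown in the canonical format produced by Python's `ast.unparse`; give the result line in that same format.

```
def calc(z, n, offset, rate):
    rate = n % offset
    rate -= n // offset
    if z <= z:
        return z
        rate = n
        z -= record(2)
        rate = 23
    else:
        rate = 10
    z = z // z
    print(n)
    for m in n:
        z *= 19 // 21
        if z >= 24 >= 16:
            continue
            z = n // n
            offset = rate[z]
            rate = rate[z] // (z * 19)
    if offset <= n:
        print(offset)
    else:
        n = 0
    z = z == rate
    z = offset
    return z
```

Transformed code:
def calc(z, n, offset, rate):
    rate = n % offset
    rate -= n // offset
    if z <= z:
        return z
    else:
        rate = 10
    z = z // z
    print(n)
    for m in n:
        z *= 19 // 21
        if z >= 24 >= 16:
            continue
    if offset <= n:
        print(offset)
    else:
        n = 0
    z = z == rate
    z = offset
    return z

n = 0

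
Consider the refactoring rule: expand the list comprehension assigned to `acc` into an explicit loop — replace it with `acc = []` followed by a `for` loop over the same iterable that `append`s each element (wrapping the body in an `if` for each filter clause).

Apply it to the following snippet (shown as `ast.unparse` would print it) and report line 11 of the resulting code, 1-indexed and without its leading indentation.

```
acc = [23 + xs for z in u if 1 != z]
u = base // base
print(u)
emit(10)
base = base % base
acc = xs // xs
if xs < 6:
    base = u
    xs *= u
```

base = u

Transformed code:
acc = []
for z in u:
    if 1 != z:
        acc.append(23 + xs)
u = base // base
print(u)
emit(10)
base = base % base
acc = xs // xs
if xs < 6:
    base = u
    xs *= u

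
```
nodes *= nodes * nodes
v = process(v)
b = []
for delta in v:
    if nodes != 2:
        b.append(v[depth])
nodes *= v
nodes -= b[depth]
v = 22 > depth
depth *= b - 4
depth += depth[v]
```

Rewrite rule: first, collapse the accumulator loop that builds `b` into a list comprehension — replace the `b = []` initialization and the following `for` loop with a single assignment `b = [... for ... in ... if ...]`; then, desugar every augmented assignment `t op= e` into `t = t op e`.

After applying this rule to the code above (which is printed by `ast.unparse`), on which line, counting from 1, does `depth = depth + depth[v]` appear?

8

Transformed code:
nodes = nodes * (nodes * nodes)
v = process(v)
b = [v[depth] for delta in v if nodes != 2]
nodes = nodes * v
nodes = nodes - b[depth]
v = 22 > depth
depth = depth * (b - 4)
depth = depth + depth[v]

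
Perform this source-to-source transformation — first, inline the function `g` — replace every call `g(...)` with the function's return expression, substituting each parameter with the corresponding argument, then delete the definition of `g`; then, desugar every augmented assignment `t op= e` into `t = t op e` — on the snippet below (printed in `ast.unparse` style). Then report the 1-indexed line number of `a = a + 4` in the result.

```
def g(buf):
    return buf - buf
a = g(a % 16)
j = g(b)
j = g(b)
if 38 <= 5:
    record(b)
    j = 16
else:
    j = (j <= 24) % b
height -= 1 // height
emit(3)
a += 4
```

Transformed code:
a = a % 16 - a % 16
j = b - b
j = b - b
if 38 <= 5:
    record(b)
    j = 16
else:
    j = (j <= 24) % b
height = height - 1 // height
emit(3)
a = a + 4

11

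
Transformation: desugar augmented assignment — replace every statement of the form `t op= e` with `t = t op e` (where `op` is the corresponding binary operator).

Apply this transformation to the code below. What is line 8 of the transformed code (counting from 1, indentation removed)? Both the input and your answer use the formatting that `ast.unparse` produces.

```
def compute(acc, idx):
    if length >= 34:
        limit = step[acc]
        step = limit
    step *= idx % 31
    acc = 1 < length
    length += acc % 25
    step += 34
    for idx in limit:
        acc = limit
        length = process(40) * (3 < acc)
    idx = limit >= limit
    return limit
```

Transformed code:
def compute(acc, idx):
    if length >= 34:
        limit = step[acc]
        step = limit
    step = step * (idx % 31)
    acc = 1 < length
    length = length + acc % 25
    step = step + 34
    for idx in limit:
        acc = limit
        length = process(40) * (3 < acc)
    idx = limit >= limit
    return limit

step = step + 34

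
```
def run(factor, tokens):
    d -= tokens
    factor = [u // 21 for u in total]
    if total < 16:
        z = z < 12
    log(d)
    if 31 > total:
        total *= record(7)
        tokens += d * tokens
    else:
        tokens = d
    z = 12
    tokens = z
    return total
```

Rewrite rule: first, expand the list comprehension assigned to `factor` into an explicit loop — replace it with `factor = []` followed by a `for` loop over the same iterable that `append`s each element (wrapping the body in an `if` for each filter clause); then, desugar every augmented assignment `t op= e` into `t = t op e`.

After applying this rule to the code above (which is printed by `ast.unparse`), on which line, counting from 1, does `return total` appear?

Transformed code:
def run(factor, tokens):
    d = d - tokens
    factor = []
    for u in total:
        factor.append(u // 21)
    if total < 16:
        z = z < 12
    log(d)
    if 31 > total:
        total = total * record(7)
        tokens = tokens + d * tokens
    else:
        tokens = d
    z = 12
    tokens = z
    return total

16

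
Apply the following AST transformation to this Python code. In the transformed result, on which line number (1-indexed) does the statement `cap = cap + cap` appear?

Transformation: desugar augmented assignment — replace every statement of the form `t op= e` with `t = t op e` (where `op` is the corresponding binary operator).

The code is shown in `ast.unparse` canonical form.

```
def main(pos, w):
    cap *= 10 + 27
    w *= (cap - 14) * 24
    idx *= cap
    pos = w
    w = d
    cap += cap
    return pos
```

Transformed code:
def main(pos, w):
    cap = cap * (10 + 27)
    w = w * ((cap - 14) * 24)
    idx = idx * cap
    pos = w
    w = d
    cap = cap + cap
    return pos

7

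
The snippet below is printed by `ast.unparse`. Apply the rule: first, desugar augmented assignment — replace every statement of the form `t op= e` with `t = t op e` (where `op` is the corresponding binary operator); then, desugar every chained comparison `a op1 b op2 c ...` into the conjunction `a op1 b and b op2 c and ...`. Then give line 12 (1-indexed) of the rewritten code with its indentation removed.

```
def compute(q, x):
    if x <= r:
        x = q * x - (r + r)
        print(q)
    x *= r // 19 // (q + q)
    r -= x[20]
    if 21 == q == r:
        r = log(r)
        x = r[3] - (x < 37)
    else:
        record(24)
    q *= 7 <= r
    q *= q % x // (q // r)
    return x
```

q = q * (7 <= r)

Transformed code:
def compute(q, x):
    if x <= r:
        x = q * x - (r + r)
        print(q)
    x = x * (r // 19 // (q + q))
    r = r - x[20]
    if 21 == q and q == r:
        r = log(r)
        x = r[3] - (x < 37)
    else:
        record(24)
    q = q * (7 <= r)
    q = q * (q % x // (q // r))
    return x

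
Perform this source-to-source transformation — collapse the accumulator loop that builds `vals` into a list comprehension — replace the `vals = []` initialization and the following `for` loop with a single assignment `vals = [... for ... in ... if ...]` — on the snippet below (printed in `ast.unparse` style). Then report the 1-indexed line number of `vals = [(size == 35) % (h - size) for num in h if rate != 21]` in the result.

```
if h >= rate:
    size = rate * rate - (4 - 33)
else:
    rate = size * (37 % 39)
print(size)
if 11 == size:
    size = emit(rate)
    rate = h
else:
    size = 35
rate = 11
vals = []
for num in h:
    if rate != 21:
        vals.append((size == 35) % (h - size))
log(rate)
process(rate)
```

12

Transformed code:
if h >= rate:
    size = rate * rate - (4 - 33)
else:
    rate = size * (37 % 39)
print(size)
if 11 == size:
    size = emit(rate)
    rate = h
else:
    size = 35
rate = 11
vals = [(size == 35) % (h - size) for num in h if rate != 21]
log(rate)
process(rate)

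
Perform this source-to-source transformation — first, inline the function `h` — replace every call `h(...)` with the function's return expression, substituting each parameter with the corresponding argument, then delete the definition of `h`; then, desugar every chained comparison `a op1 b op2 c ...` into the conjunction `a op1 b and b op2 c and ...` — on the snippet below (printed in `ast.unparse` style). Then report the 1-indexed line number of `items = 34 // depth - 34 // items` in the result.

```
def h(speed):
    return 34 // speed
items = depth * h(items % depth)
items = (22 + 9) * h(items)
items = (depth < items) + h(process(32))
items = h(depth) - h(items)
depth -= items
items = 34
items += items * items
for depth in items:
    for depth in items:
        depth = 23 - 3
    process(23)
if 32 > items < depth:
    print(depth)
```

4

Transformed code:
items = depth * (34 // (items % depth))
items = (22 + 9) * (34 // items)
items = (depth < items) + 34 // process(32)
items = 34 // depth - 34 // items
depth -= items
items = 34
items += items * items
for depth in items:
    for depth in items:
        depth = 23 - 3
    process(23)
if 32 > items and items < depth:
    print(depth)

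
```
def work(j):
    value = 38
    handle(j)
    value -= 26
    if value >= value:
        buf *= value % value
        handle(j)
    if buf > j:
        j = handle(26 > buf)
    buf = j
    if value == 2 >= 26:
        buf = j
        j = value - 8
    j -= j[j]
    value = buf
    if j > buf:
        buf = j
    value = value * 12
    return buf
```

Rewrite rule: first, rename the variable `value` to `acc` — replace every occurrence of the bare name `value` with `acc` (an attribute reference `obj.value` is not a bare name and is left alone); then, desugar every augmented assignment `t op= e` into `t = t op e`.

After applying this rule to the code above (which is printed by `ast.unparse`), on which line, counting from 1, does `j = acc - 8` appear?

13

Transformed code:
def work(j):
    acc = 38
    handle(j)
    acc = acc - 26
    if acc >= acc:
        buf = buf * (acc % acc)
        handle(j)
    if buf > j:
        j = handle(26 > buf)
    buf = j
    if acc == 2 >= 26:
        buf = j
        j = acc - 8
    j = j - j[j]
    acc = buf
    if j > buf:
        buf = j
    acc = acc * 12
    return buf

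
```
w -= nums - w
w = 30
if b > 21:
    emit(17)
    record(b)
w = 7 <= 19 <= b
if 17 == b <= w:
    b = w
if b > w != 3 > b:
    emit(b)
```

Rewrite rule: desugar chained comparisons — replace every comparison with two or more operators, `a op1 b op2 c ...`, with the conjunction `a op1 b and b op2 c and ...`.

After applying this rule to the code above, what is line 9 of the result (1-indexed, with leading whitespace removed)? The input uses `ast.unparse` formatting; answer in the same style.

if b > w and w != 3 and (3 > b):

Transformed code:
w -= nums - w
w = 30
if b > 21:
    emit(17)
    record(b)
w = 7 <= 19 and 19 <= b
if 17 == b and b <= w:
    b = w
if b > w and w != 3 and (3 > b):
    emit(b)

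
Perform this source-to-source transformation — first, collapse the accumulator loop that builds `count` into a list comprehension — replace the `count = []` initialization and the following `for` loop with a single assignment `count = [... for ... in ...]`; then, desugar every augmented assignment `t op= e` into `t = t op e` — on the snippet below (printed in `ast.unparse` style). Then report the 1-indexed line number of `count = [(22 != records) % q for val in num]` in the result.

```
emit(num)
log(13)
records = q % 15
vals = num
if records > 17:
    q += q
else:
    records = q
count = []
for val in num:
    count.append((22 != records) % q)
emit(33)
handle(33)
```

9

Transformed code:
emit(num)
log(13)
records = q % 15
vals = num
if records > 17:
    q = q + q
else:
    records = q
count = [(22 != records) % q for val in num]
emit(33)
handle(33)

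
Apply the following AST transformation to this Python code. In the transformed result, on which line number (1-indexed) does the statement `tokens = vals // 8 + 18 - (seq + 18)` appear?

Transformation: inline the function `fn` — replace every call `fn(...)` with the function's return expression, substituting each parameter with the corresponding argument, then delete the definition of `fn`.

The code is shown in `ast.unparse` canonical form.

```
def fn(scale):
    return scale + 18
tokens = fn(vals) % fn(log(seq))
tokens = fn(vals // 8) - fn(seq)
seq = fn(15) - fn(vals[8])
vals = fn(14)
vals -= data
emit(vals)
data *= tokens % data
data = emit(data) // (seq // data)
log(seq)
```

2

Transformed code:
tokens = (vals + 18) % (log(seq) + 18)
tokens = vals // 8 + 18 - (seq + 18)
seq = 15 + 18 - (vals[8] + 18)
vals = 14 + 18
vals -= data
emit(vals)
data *= tokens % data
data = emit(data) // (seq // data)
log(seq)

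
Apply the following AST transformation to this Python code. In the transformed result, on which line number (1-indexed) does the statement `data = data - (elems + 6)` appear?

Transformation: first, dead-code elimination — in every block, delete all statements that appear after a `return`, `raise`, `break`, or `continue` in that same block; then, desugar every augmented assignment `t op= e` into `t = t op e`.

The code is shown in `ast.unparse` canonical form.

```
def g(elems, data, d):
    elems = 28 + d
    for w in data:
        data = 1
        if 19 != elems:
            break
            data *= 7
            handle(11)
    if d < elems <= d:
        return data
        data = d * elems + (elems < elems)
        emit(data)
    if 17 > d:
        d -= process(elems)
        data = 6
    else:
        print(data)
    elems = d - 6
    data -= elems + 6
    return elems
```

15

Transformed code:
def g(elems, data, d):
    elems = 28 + d
    for w in data:
        data = 1
        if 19 != elems:
            break
    if d < elems <= d:
        return data
    if 17 > d:
        d = d - process(elems)
        data = 6
    else:
        print(data)
    elems = d - 6
    data = data - (elems + 6)
    return elems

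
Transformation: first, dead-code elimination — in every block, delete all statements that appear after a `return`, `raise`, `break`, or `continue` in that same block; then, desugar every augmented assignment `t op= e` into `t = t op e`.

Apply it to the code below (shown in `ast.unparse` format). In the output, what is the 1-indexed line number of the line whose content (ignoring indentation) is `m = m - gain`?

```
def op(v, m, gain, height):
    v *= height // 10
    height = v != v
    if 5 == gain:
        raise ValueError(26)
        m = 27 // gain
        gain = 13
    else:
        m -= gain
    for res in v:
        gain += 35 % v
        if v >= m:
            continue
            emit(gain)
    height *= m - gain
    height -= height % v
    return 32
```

Transformed code:
def op(v, m, gain, height):
    v = v * (height // 10)
    height = v != v
    if 5 == gain:
        raise ValueError(26)
    else:
        m = m - gain
    for res in v:
        gain = gain + 35 % v
        if v >= m:
            continue
    height = height * (m - gain)
    height = height - height % v
    return 32

7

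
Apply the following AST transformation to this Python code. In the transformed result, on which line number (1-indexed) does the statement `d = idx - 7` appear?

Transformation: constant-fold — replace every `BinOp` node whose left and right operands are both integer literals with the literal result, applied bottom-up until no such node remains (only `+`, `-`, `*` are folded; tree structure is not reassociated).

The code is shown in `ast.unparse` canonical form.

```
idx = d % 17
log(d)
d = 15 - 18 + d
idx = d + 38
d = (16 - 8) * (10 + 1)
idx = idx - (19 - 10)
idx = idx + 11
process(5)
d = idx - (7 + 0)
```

Transformed code:
idx = d % 17
log(d)
d = -3 + d
idx = d + 38
d = 88
idx = idx - 9
idx = idx + 11
process(5)
d = idx - 7

9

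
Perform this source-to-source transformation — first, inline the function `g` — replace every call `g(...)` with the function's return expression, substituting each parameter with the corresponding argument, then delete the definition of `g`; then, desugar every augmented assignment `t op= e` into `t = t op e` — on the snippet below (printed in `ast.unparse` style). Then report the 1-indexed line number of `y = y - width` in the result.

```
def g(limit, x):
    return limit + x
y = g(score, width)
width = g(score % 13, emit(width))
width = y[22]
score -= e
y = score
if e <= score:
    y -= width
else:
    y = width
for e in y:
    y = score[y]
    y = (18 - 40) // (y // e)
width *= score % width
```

7

Transformed code:
y = score + width
width = score % 13 + emit(width)
width = y[22]
score = score - e
y = score
if e <= score:
    y = y - width
else:
    y = width
for e in y:
    y = score[y]
    y = (18 - 40) // (y // e)
width = width * (score % width)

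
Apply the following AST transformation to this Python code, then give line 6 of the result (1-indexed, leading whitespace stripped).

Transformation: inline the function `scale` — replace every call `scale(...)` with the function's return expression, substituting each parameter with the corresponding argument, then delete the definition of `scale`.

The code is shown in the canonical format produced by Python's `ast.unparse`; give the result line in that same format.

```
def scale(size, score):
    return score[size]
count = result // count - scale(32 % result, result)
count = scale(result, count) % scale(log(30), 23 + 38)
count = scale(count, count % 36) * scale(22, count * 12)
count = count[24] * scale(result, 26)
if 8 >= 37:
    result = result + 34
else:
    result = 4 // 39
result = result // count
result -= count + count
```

result = result + 34

Transformed code:
count = result // count - result[32 % result]
count = count[result] % (23 + 38)[log(30)]
count = (count % 36)[count] * (count * 12)[22]
count = count[24] * 26[result]
if 8 >= 37:
    result = result + 34
else:
    result = 4 // 39
result = result // count
result -= count + count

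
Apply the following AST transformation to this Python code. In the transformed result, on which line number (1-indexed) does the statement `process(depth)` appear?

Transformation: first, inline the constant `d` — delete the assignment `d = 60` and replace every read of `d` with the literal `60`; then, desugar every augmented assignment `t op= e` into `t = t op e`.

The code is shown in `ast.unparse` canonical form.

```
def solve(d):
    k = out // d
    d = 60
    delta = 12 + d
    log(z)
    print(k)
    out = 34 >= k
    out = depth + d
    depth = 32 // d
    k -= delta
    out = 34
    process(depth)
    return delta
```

Transformed code:
def solve(d):
    k = out // 60
    delta = 12 + 60
    log(z)
    print(k)
    out = 34 >= k
    out = depth + 60
    depth = 32 // 60
    k = k - delta
    out = 34
    process(depth)
    return delta

11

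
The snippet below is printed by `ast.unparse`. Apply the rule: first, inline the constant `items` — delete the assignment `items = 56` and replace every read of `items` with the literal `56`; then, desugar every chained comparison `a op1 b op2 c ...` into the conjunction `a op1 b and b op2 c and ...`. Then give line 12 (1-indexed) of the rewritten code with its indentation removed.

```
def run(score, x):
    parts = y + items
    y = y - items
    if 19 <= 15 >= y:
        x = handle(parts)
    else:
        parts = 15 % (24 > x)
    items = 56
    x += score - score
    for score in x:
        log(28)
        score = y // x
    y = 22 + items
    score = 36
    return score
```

Transformed code:
def run(score, x):
    parts = y + 56
    y = y - 56
    if 19 <= 15 and 15 >= y:
        x = handle(parts)
    else:
        parts = 15 % (24 > x)
    x += score - score
    for score in x:
        log(28)
        score = y // x
    y = 22 + 56
    score = 36
    return score

y = 22 + 56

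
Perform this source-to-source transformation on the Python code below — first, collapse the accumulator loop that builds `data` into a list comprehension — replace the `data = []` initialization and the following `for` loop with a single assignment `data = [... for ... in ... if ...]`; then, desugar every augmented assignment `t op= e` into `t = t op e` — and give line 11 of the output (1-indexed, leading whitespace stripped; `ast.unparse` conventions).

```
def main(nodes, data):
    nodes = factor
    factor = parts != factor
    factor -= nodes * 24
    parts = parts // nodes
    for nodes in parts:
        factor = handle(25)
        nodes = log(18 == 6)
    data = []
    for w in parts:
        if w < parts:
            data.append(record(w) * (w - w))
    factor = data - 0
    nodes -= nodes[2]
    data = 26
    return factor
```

Transformed code:
def main(nodes, data):
    nodes = factor
    factor = parts != factor
    factor = factor - nodes * 24
    parts = parts // nodes
    for nodes in parts:
        factor = handle(25)
        nodes = log(18 == 6)
    data = [record(w) * (w - w) for w in parts if w < parts]
    factor = data - 0
    nodes = nodes - nodes[2]
    data = 26
    return factor

nodes = nodes - nodes[2]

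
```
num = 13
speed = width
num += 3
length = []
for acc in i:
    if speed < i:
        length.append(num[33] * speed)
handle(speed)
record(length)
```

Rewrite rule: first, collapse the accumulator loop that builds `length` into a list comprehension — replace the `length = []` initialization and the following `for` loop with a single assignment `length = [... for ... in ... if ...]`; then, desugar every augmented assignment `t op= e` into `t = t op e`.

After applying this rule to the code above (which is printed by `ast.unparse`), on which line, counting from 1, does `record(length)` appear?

Transformed code:
num = 13
speed = width
num = num + 3
length = [num[33] * speed for acc in i if speed < i]
handle(speed)
record(length)

6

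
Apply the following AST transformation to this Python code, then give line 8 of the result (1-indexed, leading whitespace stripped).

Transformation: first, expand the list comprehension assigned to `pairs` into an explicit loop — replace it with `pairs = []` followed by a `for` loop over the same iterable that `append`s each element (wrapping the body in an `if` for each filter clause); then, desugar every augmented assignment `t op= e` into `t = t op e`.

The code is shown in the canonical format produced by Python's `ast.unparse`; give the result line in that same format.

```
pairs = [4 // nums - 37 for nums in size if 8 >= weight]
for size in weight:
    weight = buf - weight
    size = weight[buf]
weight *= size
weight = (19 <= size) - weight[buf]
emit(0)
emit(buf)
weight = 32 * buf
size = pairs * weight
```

weight = weight * size

Transformed code:
pairs = []
for nums in size:
    if 8 >= weight:
        pairs.append(4 // nums - 37)
for size in weight:
    weight = buf - weight
    size = weight[buf]
weight = weight * size
weight = (19 <= size) - weight[buf]
emit(0)
emit(buf)
weight = 32 * buf
size = pairs * weight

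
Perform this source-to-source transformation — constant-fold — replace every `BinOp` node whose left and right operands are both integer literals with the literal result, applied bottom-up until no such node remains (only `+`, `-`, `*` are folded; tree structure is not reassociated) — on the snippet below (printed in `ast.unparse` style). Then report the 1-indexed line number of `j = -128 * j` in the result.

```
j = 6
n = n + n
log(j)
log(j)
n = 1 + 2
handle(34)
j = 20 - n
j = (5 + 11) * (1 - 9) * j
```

Transformed code:
j = 6
n = n + n
log(j)
log(j)
n = 3
handle(34)
j = 20 - n
j = -128 * j

8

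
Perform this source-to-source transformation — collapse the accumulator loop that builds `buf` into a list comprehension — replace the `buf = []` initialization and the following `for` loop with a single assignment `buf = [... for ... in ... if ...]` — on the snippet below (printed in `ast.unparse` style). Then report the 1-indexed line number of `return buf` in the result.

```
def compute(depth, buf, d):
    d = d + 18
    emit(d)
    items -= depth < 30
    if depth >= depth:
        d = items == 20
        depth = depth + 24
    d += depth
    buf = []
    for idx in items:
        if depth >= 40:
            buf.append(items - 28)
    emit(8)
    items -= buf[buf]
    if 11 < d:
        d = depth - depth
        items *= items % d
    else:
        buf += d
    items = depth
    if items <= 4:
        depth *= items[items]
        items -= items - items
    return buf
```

21

Transformed code:
def compute(depth, buf, d):
    d = d + 18
    emit(d)
    items -= depth < 30
    if depth >= depth:
        d = items == 20
        depth = depth + 24
    d += depth
    buf = [items - 28 for idx in items if depth >= 40]
    emit(8)
    items -= buf[buf]
    if 11 < d:
        d = depth - depth
        items *= items % d
    else:
        buf += d
    items = depth
    if items <= 4:
        depth *= items[items]
        items -= items - items
    return buf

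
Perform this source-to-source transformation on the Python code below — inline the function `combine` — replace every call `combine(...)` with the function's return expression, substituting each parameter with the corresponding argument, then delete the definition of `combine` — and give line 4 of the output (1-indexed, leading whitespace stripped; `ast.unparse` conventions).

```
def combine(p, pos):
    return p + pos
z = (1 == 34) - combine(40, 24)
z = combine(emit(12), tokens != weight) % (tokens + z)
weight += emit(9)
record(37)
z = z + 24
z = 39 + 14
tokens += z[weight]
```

Transformed code:
z = (1 == 34) - (40 + 24)
z = (emit(12) + (tokens != weight)) % (tokens + z)
weight += emit(9)
record(37)
z = z + 24
z = 39 + 14
tokens += z[weight]

record(37)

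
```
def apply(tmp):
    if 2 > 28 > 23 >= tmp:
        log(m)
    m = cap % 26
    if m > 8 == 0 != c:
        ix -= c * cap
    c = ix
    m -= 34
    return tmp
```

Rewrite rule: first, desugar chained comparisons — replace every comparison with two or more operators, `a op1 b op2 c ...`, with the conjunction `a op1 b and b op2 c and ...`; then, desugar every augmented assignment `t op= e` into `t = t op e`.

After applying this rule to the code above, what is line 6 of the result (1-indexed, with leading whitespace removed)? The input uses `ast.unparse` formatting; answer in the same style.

ix = ix - c * cap

Transformed code:
def apply(tmp):
    if 2 > 28 and 28 > 23 and (23 >= tmp):
        log(m)
    m = cap % 26
    if m > 8 and 8 == 0 and (0 != c):
        ix = ix - c * cap
    c = ix
    m = m - 34
    return tmp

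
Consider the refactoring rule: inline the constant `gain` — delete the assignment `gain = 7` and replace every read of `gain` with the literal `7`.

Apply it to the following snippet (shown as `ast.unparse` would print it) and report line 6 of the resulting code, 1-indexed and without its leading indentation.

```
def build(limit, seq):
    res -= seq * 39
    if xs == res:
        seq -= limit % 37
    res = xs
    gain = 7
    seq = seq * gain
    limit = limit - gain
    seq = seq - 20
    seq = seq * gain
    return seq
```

Transformed code:
def build(limit, seq):
    res -= seq * 39
    if xs == res:
        seq -= limit % 37
    res = xs
    seq = seq * 7
    limit = limit - 7
    seq = seq - 20
    seq = seq * 7
    return seq

seq = seq * 7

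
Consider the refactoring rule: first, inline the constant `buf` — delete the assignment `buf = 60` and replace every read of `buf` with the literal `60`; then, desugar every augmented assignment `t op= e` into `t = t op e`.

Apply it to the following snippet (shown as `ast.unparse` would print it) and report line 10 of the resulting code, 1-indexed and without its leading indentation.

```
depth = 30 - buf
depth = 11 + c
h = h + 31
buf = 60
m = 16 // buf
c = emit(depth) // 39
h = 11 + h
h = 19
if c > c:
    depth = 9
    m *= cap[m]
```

m = m * cap[m]

Transformed code:
depth = 30 - 60
depth = 11 + c
h = h + 31
m = 16 // 60
c = emit(depth) // 39
h = 11 + h
h = 19
if c > c:
    depth = 9
    m = m * cap[m]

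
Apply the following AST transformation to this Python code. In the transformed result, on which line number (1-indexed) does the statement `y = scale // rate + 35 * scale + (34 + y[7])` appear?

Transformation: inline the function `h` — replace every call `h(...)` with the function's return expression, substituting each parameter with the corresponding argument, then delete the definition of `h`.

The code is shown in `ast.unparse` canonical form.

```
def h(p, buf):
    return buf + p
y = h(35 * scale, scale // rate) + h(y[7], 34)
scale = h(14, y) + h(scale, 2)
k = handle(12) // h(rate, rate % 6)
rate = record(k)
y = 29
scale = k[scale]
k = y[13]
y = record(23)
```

Transformed code:
y = scale // rate + 35 * scale + (34 + y[7])
scale = y + 14 + (2 + scale)
k = handle(12) // (rate % 6 + rate)
rate = record(k)
y = 29
scale = k[scale]
k = y[13]
y = record(23)

1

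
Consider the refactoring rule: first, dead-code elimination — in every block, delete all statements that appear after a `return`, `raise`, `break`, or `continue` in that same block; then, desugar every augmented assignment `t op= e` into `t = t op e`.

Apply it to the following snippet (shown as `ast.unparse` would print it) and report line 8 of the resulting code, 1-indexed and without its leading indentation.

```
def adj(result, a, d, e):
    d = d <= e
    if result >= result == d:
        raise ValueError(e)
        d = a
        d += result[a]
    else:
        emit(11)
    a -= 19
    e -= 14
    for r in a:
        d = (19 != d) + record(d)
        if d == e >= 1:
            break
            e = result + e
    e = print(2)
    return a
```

Transformed code:
def adj(result, a, d, e):
    d = d <= e
    if result >= result == d:
        raise ValueError(e)
    else:
        emit(11)
    a = a - 19
    e = e - 14
    for r in a:
        d = (19 != d) + record(d)
        if d == e >= 1:
            break
    e = print(2)
    return a

e = e - 14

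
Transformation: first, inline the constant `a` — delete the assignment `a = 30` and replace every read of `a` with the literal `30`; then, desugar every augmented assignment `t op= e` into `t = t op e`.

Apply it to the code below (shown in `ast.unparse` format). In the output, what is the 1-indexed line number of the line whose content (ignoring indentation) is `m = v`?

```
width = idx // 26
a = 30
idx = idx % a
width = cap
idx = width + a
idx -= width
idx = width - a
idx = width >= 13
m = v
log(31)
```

Transformed code:
width = idx // 26
idx = idx % 30
width = cap
idx = width + 30
idx = idx - width
idx = width - 30
idx = width >= 13
m = v
log(31)

8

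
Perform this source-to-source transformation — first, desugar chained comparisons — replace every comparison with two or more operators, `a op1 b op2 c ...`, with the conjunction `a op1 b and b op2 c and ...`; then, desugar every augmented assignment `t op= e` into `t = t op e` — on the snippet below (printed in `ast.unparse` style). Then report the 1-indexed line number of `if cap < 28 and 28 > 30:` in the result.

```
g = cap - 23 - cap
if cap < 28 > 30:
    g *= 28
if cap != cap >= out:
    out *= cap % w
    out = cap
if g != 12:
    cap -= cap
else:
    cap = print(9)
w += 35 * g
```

Transformed code:
g = cap - 23 - cap
if cap < 28 and 28 > 30:
    g = g * 28
if cap != cap and cap >= out:
    out = out * (cap % w)
    out = cap
if g != 12:
    cap = cap - cap
else:
    cap = print(9)
w = w + 35 * g

2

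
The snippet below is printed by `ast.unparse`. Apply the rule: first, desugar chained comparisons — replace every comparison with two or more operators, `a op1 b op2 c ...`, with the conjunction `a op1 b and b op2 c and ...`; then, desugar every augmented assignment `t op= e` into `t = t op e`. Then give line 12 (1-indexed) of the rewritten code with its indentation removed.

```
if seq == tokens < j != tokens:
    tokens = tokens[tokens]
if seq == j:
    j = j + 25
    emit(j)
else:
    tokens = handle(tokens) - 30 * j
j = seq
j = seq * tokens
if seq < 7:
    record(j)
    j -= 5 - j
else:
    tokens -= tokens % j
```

j = j - (5 - j)

Transformed code:
if seq == tokens and tokens < j and (j != tokens):
    tokens = tokens[tokens]
if seq == j:
    j = j + 25
    emit(j)
else:
    tokens = handle(tokens) - 30 * j
j = seq
j = seq * tokens
if seq < 7:
    record(j)
    j = j - (5 - j)
else:
    tokens = tokens - tokens % j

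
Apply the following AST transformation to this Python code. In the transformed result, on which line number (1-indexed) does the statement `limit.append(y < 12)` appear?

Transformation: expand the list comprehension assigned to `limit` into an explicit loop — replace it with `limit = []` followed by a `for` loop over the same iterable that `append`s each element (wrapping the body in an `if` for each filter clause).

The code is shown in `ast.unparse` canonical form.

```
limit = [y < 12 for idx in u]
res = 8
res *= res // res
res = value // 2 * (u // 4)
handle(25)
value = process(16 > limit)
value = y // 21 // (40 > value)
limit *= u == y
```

3

Transformed code:
limit = []
for idx in u:
    limit.append(y < 12)
res = 8
res *= res // res
res = value // 2 * (u // 4)
handle(25)
value = process(16 > limit)
value = y // 21 // (40 > value)
limit *= u == y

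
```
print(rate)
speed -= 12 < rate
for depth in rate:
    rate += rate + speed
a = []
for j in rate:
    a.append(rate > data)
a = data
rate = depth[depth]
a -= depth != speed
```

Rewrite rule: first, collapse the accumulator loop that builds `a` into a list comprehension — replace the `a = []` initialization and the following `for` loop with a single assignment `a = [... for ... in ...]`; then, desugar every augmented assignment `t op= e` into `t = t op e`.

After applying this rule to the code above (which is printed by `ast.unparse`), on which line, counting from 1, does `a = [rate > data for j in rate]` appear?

Transformed code:
print(rate)
speed = speed - (12 < rate)
for depth in rate:
    rate = rate + (rate + speed)
a = [rate > data for j in rate]
a = data
rate = depth[depth]
a = a - (depth != speed)

5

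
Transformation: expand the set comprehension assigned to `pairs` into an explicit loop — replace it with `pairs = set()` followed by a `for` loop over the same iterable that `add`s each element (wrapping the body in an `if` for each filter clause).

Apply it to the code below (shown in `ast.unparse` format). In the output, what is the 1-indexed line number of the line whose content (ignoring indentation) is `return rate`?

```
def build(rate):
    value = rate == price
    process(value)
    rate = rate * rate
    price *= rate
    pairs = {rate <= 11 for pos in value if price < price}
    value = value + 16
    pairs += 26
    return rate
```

Transformed code:
def build(rate):
    value = rate == price
    process(value)
    rate = rate * rate
    price *= rate
    pairs = set()
    for pos in value:
        if price < price:
            pairs.add(rate <= 11)
    value = value + 16
    pairs += 26
    return rate

12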